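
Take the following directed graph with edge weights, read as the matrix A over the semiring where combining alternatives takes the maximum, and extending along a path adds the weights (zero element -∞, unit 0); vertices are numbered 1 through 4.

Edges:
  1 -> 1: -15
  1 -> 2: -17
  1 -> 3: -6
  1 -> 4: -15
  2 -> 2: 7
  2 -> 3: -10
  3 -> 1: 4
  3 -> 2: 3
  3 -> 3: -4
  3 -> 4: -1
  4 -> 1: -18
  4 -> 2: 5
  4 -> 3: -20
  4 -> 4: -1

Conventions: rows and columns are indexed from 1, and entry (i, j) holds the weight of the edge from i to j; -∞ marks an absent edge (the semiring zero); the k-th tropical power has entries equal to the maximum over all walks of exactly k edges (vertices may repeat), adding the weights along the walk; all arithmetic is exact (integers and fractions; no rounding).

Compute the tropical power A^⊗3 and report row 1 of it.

A^⊗2:
  [-2, -3, -10, -7]
  [-6, 14, -3, -11]
  [0, 10, -2, -2]
  [-16, 12, -5, -2]
A^⊗3:
  [-6, 4, -8, -8]
  [1, 21, 4, -4]
  [2, 17, 0, -3]
  [-1, 19, 2, -3]
Answer: row 1 of A^⊗3 = [-6, 4, -8, -8]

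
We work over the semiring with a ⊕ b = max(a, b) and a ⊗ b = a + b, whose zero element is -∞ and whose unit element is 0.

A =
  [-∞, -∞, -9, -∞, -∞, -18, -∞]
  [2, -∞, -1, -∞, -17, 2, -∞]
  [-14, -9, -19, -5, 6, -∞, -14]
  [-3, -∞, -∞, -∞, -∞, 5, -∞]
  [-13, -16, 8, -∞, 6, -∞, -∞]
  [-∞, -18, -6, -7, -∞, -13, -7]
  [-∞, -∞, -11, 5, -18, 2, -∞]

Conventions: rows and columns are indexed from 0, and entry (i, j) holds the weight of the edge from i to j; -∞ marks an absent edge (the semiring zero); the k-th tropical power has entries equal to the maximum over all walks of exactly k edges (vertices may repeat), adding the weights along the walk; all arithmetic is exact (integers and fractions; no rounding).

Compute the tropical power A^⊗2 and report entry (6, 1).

A^⊗2:
  [-23, -18, -24, -14, -3, -31, -23]
  [-15, -10, -4, -5, 5, -11, -5]
  [-7, -10, 14, -9, 12, 0, -33]
  [-∞, -13, -1, -2, -∞, -8, -2]
  [-6, -1, 14, 3, 14, -14, -6]
  [-10, -15, -18, -2, 0, -2, -20]
  [2, -16, -4, -5, -5, 10, -5]
Key observation: the optimum is the walk 6->5->1, with weight 2 + (-18) = -16.
Optimal value attained by: walk 6->5->1.
Answer: (A^⊗2)[6][1] = -16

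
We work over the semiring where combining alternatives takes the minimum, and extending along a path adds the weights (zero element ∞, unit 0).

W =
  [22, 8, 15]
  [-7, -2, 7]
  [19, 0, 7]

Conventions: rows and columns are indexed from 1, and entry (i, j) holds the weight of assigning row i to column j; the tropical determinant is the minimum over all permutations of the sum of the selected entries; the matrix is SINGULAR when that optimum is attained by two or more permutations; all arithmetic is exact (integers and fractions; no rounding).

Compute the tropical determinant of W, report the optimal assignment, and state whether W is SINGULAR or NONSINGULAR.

σ = (1, 2, 3): 22 + (-2) + 7 = 27
σ = (1, 3, 2): 22 + 7 + 0 = 29
σ = (2, 1, 3): 8 + (-7) + 7 = 8
σ = (2, 3, 1): 8 + 7 + 19 = 34
σ = (3, 1, 2): 15 + (-7) + 0 = 8
σ = (3, 2, 1): 15 + (-2) + 19 = 32
Optimal value attained by: σ = (2, 1, 3).
Answer: det⊕(W) = 8; verdict: SINGULAR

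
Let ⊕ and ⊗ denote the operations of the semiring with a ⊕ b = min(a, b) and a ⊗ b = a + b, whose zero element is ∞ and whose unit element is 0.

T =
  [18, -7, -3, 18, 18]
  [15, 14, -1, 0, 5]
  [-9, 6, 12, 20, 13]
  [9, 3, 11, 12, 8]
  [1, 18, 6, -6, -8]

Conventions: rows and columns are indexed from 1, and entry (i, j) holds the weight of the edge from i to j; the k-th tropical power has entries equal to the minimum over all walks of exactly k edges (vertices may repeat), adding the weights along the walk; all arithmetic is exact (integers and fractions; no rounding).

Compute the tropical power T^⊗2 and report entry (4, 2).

T^⊗2:
  [-12, 3, -8, -7, -2]
  [-10, 3, 11, -1, -3]
  [3, -16, -12, 6, 5]
  [2, 2, 2, 2, 0]
  [-7, -6, -2, -14, -16]
Key observation: the optimum is the walk 4->1->2, with weight 9 + (-7) = 2.
Optimal value attained by: walk 4->1->2.
Answer: (T^⊗2)[4][2] = 2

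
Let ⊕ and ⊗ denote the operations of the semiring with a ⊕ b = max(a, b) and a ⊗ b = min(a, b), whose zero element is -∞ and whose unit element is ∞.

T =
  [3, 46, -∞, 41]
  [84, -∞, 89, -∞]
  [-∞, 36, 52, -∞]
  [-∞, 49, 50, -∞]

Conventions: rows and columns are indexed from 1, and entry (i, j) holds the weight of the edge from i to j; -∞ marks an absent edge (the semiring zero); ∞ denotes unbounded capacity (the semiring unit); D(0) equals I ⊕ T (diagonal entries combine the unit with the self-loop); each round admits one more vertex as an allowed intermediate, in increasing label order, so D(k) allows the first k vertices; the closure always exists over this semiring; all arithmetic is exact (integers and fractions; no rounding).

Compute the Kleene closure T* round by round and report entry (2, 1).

D(0):
  [∞, 46, -∞, 41]
  [84, ∞, 89, -∞]
  [-∞, 36, ∞, -∞]
  [-∞, 49, 50, ∞]
D(1):
  [∞, 46, -∞, 41]
  [84, ∞, 89, 41]
  [-∞, 36, ∞, -∞]
  [-∞, 49, 50, ∞]
D(2):
  [∞, 46, 46, 41]
  [84, ∞, 89, 41]
  [36, 36, ∞, 36]
  [49, 49, 50, ∞]
D(3):
  [∞, 46, 46, 41]
  [84, ∞, 89, 41]
  [36, 36, ∞, 36]
  [49, 49, 50, ∞]
D(4):
  [∞, 46, 46, 41]
  [84, ∞, 89, 41]
  [36, 36, ∞, 36]
  [49, 49, 50, ∞]
Answer: T*[2][1] = 84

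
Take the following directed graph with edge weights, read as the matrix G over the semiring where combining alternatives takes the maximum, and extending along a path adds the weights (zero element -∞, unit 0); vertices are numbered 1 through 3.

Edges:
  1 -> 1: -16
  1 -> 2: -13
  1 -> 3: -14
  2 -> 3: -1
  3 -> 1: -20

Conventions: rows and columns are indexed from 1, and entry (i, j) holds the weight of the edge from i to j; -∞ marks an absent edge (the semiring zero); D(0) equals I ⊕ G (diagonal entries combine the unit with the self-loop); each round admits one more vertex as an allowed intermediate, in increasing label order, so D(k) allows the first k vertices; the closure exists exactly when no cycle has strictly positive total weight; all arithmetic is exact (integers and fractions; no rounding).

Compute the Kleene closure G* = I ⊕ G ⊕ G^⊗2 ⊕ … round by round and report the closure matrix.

D(0):
  [0, -13, -14]
  [-∞, 0, -1]
  [-20, -∞, 0]
D(1):
  [0, -13, -14]
  [-∞, 0, -1]
  [-20, -33, 0]
D(2):
  [0, -13, -14]
  [-∞, 0, -1]
  [-20, -33, 0]
D(3):
  [0, -13, -14]
  [-21, 0, -1]
  [-20, -33, 0]
Answer: G* = [[0, -13, -14], [-21, 0, -1], [-20, -33, 0]]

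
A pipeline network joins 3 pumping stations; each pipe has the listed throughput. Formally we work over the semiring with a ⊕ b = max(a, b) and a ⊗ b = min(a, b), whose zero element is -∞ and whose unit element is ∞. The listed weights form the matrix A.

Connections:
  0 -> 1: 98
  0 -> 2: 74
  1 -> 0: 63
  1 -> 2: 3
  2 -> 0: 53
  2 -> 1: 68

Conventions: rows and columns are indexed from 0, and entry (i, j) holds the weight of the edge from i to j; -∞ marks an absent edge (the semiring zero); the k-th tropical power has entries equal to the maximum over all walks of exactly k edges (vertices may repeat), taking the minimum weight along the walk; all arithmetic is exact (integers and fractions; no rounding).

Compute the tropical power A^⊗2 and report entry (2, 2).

A^⊗2:
  [63, 68, 3]
  [3, 63, 63]
  [63, 53, 53]
Key observation: the optimum is the walk 2->0->2, with weight 53 min 74 = 53.
Optimal value attained by: walk 2->0->2.
Answer: (A^⊗2)[2][2] = 53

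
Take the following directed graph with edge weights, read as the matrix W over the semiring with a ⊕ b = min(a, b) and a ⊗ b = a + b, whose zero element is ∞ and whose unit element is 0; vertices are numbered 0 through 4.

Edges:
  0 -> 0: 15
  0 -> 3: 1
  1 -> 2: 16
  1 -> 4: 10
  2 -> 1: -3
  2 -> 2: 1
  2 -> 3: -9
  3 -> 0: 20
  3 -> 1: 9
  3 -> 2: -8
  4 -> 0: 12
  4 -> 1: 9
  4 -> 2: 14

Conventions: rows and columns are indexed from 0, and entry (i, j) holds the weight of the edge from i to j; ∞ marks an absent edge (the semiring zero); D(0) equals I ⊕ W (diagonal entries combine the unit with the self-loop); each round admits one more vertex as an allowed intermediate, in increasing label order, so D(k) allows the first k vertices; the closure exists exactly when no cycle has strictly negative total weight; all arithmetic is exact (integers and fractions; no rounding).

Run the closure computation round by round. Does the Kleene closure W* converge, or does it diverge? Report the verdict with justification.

D(0):
  [0, ∞, ∞, 1, ∞]
  [∞, 0, 16, ∞, 10]
  [∞, -3, 0, -9, ∞]
  [20, 9, -8, 0, ∞]
  [12, 9, 14, ∞, 0]
D(1):
  [0, ∞, ∞, 1, ∞]
  [∞, 0, 16, ∞, 10]
  [∞, -3, 0, -9, ∞]
  [20, 9, -8, 0, ∞]
  [12, 9, 14, 13, 0]
D(2):
  [0, ∞, ∞, 1, ∞]
  [∞, 0, 16, ∞, 10]
  [∞, -3, 0, -9, 7]
  [20, 9, -8, 0, 19]
  [12, 9, 14, 13, 0]
Detection: at round 3, diagonal entry (3, 3) turns strictly negative.
Key observation: the cycle 3->2->3 has total weight (-8) + (-9), which is strictly negative.
Answer: DIVERGES — negative cycle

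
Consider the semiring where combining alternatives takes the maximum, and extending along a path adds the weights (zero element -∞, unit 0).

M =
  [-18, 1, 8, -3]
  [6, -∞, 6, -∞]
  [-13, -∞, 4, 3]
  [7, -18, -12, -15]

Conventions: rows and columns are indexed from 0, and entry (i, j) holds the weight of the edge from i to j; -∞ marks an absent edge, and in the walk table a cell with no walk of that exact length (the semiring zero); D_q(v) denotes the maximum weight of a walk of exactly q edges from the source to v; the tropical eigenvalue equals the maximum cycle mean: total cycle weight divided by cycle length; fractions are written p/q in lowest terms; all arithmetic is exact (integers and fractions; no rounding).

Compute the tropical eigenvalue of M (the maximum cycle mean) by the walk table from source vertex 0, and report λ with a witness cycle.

q=0: [0, -∞, -∞, -∞]
q=1: [-18, 1, 8, -3]
q=2: [7, -17, 12, 11]
q=3: [18, 8, 16, 15]
q=4: [22, 19, 26, 19]
Optimal cycle mean attained by: cycle 0->2->3->0, total 8 + 3 + 7, length 3.
Answer: λ = 6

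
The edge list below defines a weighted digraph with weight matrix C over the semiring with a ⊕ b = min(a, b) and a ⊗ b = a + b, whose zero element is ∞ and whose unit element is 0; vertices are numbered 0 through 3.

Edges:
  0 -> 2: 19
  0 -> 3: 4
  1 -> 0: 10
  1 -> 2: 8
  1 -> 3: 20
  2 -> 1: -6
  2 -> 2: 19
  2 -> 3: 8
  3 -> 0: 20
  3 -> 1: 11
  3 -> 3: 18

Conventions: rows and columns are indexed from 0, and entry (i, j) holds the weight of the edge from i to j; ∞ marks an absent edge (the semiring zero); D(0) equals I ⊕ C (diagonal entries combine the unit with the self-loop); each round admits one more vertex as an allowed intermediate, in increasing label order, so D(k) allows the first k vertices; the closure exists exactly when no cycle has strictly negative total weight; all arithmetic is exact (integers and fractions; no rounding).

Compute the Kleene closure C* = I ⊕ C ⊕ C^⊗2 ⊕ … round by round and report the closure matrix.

D(0):
  [0, ∞, 19, 4]
  [10, 0, 8, 20]
  [∞, -6, 0, 8]
  [20, 11, ∞, 0]
D(1):
  [0, ∞, 19, 4]
  [10, 0, 8, 14]
  [∞, -6, 0, 8]
  [20, 11, 39, 0]
D(2):
  [0, ∞, 19, 4]
  [10, 0, 8, 14]
  [4, -6, 0, 8]
  [20, 11, 19, 0]
D(3):
  [0, 13, 19, 4]
  [10, 0, 8, 14]
  [4, -6, 0, 8]
  [20, 11, 19, 0]
D(4):
  [0, 13, 19, 4]
  [10, 0, 8, 14]
  [4, -6, 0, 8]
  [20, 11, 19, 0]
Answer: C* = [[0, 13, 19, 4], [10, 0, 8, 14], [4, -6, 0, 8], [20, 11, 19, 0]]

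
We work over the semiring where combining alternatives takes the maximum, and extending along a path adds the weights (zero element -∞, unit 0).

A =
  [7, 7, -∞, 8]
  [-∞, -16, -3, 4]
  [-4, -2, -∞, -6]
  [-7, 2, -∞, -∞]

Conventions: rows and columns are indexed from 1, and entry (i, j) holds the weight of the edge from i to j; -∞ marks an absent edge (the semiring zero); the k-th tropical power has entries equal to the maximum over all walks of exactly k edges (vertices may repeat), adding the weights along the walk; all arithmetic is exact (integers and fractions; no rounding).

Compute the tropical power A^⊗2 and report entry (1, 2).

A^⊗2:
  [14, 14, 4, 15]
  [-3, 6, -19, -9]
  [3, 3, -5, 4]
  [0, 0, -1, 6]
Key observation: the optimum is the walk 1->1->2, with weight 7 + 7 = 14.
Optimal value attained by: walk 1->1->2.
Answer: (A^⊗2)[1][2] = 14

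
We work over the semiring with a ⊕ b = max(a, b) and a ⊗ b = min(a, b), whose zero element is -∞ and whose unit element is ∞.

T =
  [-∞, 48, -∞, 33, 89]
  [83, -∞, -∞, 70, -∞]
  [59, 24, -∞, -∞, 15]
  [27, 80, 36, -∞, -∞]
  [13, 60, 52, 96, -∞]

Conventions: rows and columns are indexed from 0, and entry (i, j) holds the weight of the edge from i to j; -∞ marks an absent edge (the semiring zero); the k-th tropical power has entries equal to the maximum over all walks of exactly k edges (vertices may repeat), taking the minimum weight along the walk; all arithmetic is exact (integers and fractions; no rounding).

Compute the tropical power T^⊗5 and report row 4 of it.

T^⊗2:
  [48, 60, 52, 89, -∞]
  [27, 70, 36, 33, 83]
  [24, 48, 15, 33, 59]
  [80, 27, -∞, 70, 27]
  [60, 80, 36, 60, 15]
T^⊗3:
  [60, 80, 36, 60, 48]
  [70, 60, 52, 83, 27]
  [48, 59, 52, 59, 24]
  [27, 70, 36, 33, 80]
  [80, 60, 36, 70, 60]
T^⊗4:
  [80, 60, 48, 70, 60]
  [60, 80, 36, 60, 70]
  [59, 59, 36, 59, 48]
  [70, 60, 52, 80, 27]
  [60, 70, 52, 60, 80]
T^⊗5:
  [60, 70, 52, 60, 80]
  [80, 60, 52, 70, 60]
  [59, 59, 48, 59, 59]
  [60, 80, 36, 60, 70]
  [70, 60, 52, 80, 60]
Answer: row 4 of T^⊗5 = [70, 60, 52, 80, 60]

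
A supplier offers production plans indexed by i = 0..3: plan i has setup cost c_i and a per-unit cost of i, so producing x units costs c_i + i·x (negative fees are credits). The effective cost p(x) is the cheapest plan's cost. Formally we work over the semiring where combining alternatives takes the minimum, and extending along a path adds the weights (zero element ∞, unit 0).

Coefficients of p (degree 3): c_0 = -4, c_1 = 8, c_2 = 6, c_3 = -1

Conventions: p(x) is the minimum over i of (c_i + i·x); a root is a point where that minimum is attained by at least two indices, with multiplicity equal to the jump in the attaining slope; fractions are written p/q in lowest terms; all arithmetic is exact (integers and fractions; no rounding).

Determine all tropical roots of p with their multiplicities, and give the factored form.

hull edge (i=0, c=-4) to (i=3, c=-1): slope 1, span 3
Factored form: p(x) = -1 ⊗ (x ⊕ (-1)) ⊗ (x ⊕ (-1)) ⊗ (x ⊕ (-1))
Answer: roots = -1 (mult 3)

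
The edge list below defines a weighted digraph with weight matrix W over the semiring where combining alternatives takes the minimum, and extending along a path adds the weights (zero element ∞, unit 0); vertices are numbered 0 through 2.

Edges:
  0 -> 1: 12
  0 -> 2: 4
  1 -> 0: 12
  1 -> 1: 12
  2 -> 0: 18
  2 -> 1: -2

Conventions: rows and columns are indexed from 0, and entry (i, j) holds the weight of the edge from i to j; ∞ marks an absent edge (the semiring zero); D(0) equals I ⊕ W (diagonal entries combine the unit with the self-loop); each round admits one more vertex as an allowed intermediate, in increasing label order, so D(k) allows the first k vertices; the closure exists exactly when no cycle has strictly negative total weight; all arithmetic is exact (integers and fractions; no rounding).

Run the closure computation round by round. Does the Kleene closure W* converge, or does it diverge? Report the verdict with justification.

D(0):
  [0, 12, 4]
  [12, 0, ∞]
  [18, -2, 0]
D(1):
  [0, 12, 4]
  [12, 0, 16]
  [18, -2, 0]
D(2):
  [0, 12, 4]
  [12, 0, 16]
  [10, -2, 0]
D(3):
  [0, 2, 4]
  [12, 0, 16]
  [10, -2, 0]
Key observation: every diagonal entry stays at the unit through all rounds, so no improving cycle exists.
Answer: CONVERGES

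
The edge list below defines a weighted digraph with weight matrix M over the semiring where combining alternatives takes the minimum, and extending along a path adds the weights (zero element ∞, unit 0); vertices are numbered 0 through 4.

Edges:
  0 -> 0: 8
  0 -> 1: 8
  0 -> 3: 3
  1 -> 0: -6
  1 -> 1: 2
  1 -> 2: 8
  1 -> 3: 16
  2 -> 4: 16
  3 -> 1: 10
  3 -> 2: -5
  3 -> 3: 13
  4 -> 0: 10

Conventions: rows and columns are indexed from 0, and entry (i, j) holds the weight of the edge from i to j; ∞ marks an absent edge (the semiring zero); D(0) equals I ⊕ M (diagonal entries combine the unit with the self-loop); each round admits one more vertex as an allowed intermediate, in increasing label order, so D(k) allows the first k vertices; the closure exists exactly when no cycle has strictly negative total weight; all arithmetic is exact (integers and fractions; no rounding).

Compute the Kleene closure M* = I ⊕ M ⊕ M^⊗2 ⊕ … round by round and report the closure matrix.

D(0):
  [0, 8, ∞, 3, ∞]
  [-6, 0, 8, 16, ∞]
  [∞, ∞, 0, ∞, 16]
  [∞, 10, -5, 0, ∞]
  [10, ∞, ∞, ∞, 0]
D(1):
  [0, 8, ∞, 3, ∞]
  [-6, 0, 8, -3, ∞]
  [∞, ∞, 0, ∞, 16]
  [∞, 10, -5, 0, ∞]
  [10, 18, ∞, 13, 0]
D(2):
  [0, 8, 16, 3, ∞]
  [-6, 0, 8, -3, ∞]
  [∞, ∞, 0, ∞, 16]
  [4, 10, -5, 0, ∞]
  [10, 18, 26, 13, 0]
D(3):
  [0, 8, 16, 3, 32]
  [-6, 0, 8, -3, 24]
  [∞, ∞, 0, ∞, 16]
  [4, 10, -5, 0, 11]
  [10, 18, 26, 13, 0]
D(4):
  [0, 8, -2, 3, 14]
  [-6, 0, -8, -3, 8]
  [∞, ∞, 0, ∞, 16]
  [4, 10, -5, 0, 11]
  [10, 18, 8, 13, 0]
D(5):
  [0, 8, -2, 3, 14]
  [-6, 0, -8, -3, 8]
  [26, 34, 0, 29, 16]
  [4, 10, -5, 0, 11]
  [10, 18, 8, 13, 0]
Answer: M* = [[0, 8, -2, 3, 14], [-6, 0, -8, -3, 8], [26, 34, 0, 29, 16], [4, 10, -5, 0, 11], [10, 18, 8, 13, 0]]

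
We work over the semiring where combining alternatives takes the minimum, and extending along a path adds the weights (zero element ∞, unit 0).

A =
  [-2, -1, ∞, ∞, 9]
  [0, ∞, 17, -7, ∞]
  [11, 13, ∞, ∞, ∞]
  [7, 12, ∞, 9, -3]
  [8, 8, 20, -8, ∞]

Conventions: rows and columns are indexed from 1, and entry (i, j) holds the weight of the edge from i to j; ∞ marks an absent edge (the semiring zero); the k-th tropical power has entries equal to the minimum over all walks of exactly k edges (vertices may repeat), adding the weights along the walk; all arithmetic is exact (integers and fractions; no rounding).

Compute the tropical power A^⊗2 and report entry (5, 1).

A^⊗2:
  [-4, -3, 16, -8, 7]
  [-2, -1, ∞, 2, -10]
  [9, 10, 30, 6, 20]
  [5, 5, 17, -11, 6]
  [-1, 4, 25, 1, -11]
Key observation: the optimum is the walk 5->4->1, with weight (-8) + 7 = -1.
Optimal value attained by: walk 5->4->1.
Answer: (A^⊗2)[5][1] = -1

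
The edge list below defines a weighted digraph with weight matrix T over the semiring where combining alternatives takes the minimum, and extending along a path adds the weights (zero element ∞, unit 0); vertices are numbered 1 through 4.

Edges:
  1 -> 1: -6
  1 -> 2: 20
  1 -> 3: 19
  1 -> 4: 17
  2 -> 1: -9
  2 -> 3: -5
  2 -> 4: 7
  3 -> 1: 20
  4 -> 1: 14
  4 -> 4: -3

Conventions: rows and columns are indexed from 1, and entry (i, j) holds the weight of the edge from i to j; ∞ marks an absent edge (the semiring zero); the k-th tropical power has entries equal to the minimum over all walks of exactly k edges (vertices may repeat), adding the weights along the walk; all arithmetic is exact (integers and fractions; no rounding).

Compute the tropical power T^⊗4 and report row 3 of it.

T^⊗2:
  [-12, 14, 13, 11]
  [-15, 11, 10, 4]
  [14, 40, 39, 37]
  [8, 34, 33, -6]
T^⊗3:
  [-18, 8, 7, 5]
  [-21, 5, 4, 1]
  [8, 34, 33, 31]
  [2, 28, 27, -9]
T^⊗4:
  [-24, 2, 1, -1]
  [-27, -1, -2, -4]
  [2, 28, 27, 25]
  [-4, 22, 21, -12]
Answer: row 3 of T^⊗4 = [2, 28, 27, 25]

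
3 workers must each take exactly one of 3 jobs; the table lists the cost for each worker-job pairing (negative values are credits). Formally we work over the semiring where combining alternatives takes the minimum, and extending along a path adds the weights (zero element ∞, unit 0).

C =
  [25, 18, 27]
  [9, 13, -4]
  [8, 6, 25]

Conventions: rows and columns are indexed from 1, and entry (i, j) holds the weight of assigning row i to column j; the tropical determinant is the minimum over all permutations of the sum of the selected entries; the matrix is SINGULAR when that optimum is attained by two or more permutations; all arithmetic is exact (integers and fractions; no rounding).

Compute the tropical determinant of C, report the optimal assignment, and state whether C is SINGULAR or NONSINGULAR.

σ = (1, 2, 3): 25 + 13 + 25 = 63
σ = (1, 3, 2): 25 + (-4) + 6 = 27
σ = (2, 1, 3): 18 + 9 + 25 = 52
σ = (2, 3, 1): 18 + (-4) + 8 = 22
σ = (3, 1, 2): 27 + 9 + 6 = 42
σ = (3, 2, 1): 27 + 13 + 8 = 48
Optimal value attained by: σ = (2, 3, 1).
Answer: det⊕(C) = 22; verdict: NONSINGULAR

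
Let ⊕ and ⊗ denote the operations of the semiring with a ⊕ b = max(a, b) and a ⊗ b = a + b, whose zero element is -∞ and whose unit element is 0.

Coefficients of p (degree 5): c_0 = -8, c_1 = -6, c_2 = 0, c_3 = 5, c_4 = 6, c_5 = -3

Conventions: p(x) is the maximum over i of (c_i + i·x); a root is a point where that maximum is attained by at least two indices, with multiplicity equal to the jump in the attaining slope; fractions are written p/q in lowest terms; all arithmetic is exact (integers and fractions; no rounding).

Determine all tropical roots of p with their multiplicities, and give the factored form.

hull edge (i=0, c=-8) to (i=3, c=5): slope 13/3, span 3
hull edge (i=3, c=5) to (i=4, c=6): slope 1, span 1
hull edge (i=4, c=6) to (i=5, c=-3): slope -9, span 1
Factored form: p(x) = -3 ⊗ (x ⊕ (-13/3)) ⊗ (x ⊕ (-13/3)) ⊗ (x ⊕ (-13/3)) ⊗ (x ⊕ (-1)) ⊗ (x ⊕ 9)
Answer: roots = -13/3 (mult 3), -1 (mult 1), 9 (mult 1)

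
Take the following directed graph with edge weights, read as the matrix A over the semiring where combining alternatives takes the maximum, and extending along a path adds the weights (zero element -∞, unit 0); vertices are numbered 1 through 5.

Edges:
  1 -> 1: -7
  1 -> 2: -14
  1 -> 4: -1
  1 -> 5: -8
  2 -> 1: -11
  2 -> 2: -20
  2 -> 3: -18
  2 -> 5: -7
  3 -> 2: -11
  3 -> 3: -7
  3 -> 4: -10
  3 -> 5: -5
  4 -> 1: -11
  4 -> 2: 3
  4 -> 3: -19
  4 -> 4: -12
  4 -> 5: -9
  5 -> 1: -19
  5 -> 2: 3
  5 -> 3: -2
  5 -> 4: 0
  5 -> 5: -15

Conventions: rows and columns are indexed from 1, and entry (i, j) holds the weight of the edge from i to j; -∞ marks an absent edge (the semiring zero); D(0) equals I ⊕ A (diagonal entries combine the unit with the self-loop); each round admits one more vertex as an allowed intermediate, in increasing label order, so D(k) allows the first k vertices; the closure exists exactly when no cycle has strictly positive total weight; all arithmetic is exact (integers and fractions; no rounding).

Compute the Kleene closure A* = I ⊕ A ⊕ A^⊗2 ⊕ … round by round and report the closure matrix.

D(0):
  [0, -14, -∞, -1, -8]
  [-11, 0, -18, -∞, -7]
  [-∞, -11, 0, -10, -5]
  [-11, 3, -19, 0, -9]
  [-19, 3, -2, 0, 0]
D(1):
  [0, -14, -∞, -1, -8]
  [-11, 0, -18, -12, -7]
  [-∞, -11, 0, -10, -5]
  [-11, 3, -19, 0, -9]
  [-19, 3, -2, 0, 0]
D(2):
  [0, -14, -32, -1, -8]
  [-11, 0, -18, -12, -7]
  [-22, -11, 0, -10, -5]
  [-8, 3, -15, 0, -4]
  [-8, 3, -2, 0, 0]
D(3):
  [0, -14, -32, -1, -8]
  [-11, 0, -18, -12, -7]
  [-22, -11, 0, -10, -5]
  [-8, 3, -15, 0, -4]
  [-8, 3, -2, 0, 0]
D(4):
  [0, 2, -16, -1, -5]
  [-11, 0, -18, -12, -7]
  [-18, -7, 0, -10, -5]
  [-8, 3, -15, 0, -4]
  [-8, 3, -2, 0, 0]
D(5):
  [0, 2, -7, -1, -5]
  [-11, 0, -9, -7, -7]
  [-13, -2, 0, -5, -5]
  [-8, 3, -6, 0, -4]
  [-8, 3, -2, 0, 0]
Answer: A* = [[0, 2, -7, -1, -5], [-11, 0, -9, -7, -7], [-13, -2, 0, -5, -5], [-8, 3, -6, 0, -4], [-8, 3, -2, 0, 0]]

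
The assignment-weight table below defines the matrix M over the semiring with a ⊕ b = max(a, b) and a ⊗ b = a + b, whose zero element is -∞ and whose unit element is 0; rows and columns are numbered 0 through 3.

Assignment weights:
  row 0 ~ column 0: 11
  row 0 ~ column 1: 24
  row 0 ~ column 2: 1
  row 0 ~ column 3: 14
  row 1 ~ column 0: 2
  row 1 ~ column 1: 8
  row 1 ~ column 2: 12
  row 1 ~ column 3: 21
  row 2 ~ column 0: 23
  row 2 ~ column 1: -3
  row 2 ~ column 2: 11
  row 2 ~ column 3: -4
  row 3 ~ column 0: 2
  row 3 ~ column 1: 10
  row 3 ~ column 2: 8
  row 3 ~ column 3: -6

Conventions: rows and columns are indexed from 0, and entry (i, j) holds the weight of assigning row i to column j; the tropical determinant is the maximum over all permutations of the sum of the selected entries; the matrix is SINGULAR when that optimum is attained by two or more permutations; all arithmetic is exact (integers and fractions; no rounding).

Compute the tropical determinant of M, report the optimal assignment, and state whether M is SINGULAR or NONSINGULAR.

σ = (0, 1, 2, 3): 11 + 8 + 11 + (-6) = 24
σ = (0, 1, 3, 2): 11 + 8 + (-4) + 8 = 23
σ = (0, 2, 1, 3): 11 + 12 + (-3) + (-6) = 14
σ = (0, 2, 3, 1): 11 + 12 + (-4) + 10 = 29
σ = (0, 3, 1, 2): 11 + 21 + (-3) + 8 = 37
σ = (0, 3, 2, 1): 11 + 21 + 11 + 10 = 53
σ = (1, 0, 2, 3): 24 + 2 + 11 + (-6) = 31
σ = (1, 0, 3, 2): 24 + 2 + (-4) + 8 = 30
σ = (1, 2, 0, 3): 24 + 12 + 23 + (-6) = 53
σ = (1, 2, 3, 0): 24 + 12 + (-4) + 2 = 34
σ = (1, 3, 0, 2): 24 + 21 + 23 + 8 = 76
σ = (1, 3, 2, 0): 24 + 21 + 11 + 2 = 58
σ = (2, 0, 1, 3): 1 + 2 + (-3) + (-6) = -6
σ = (2, 0, 3, 1): 1 + 2 + (-4) + 10 = 9
σ = (2, 1, 0, 3): 1 + 8 + 23 + (-6) = 26
σ = (2, 1, 3, 0): 1 + 8 + (-4) + 2 = 7
σ = (2, 3, 0, 1): 1 + 21 + 23 + 10 = 55
σ = (2, 3, 1, 0): 1 + 21 + (-3) + 2 = 21
σ = (3, 0, 1, 2): 14 + 2 + (-3) + 8 = 21
σ = (3, 0, 2, 1): 14 + 2 + 11 + 10 = 37
σ = (3, 1, 0, 2): 14 + 8 + 23 + 8 = 53
σ = (3, 1, 2, 0): 14 + 8 + 11 + 2 = 35
σ = (3, 2, 0, 1): 14 + 12 + 23 + 10 = 59
σ = (3, 2, 1, 0): 14 + 12 + (-3) + 2 = 25
Optimal value attained by: σ = (1, 3, 0, 2).
Answer: det⊕(M) = 76; verdict: NONSINGULAR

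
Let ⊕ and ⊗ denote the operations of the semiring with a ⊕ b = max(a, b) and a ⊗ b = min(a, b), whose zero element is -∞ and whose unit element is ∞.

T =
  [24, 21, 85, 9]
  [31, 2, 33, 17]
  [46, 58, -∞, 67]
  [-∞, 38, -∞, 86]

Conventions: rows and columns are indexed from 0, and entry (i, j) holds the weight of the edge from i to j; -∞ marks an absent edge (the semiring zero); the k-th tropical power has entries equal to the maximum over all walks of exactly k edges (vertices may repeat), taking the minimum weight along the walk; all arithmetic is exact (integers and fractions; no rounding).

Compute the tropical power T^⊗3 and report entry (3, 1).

T^⊗2:
  [46, 58, 24, 67]
  [33, 33, 31, 33]
  [31, 38, 46, 67]
  [31, 38, 33, 86]
T^⊗3:
  [31, 38, 46, 67]
  [31, 33, 33, 33]
  [46, 46, 33, 67]
  [33, 38, 33, 86]
Key observation: the optimum is the walk 3->3->3->1, with weight 86 min 86 min 38 = 38.
Optimal value attained by: walk 3->3->3->1.
Answer: (T^⊗3)[3][1] = 38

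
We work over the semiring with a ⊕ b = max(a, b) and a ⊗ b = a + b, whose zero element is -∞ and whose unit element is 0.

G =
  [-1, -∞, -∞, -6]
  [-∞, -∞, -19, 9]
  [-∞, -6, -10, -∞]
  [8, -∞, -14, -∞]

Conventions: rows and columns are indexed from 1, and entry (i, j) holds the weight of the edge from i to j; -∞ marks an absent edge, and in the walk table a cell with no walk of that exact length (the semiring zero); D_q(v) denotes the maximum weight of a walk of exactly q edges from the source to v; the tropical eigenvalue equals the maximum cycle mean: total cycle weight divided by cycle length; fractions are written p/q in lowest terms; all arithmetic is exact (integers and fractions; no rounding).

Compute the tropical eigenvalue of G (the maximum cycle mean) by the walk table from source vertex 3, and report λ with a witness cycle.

q=0: [-∞, -∞, 0, -∞]
q=1: [-∞, -6, -10, -∞]
q=2: [-∞, -16, -20, 3]
q=3: [11, -26, -11, -7]
q=4: [10, -17, -21, 5]
Optimal cycle mean attained by: cycle 1->4->1, total (-6) + 8, length 2.
Answer: λ = 1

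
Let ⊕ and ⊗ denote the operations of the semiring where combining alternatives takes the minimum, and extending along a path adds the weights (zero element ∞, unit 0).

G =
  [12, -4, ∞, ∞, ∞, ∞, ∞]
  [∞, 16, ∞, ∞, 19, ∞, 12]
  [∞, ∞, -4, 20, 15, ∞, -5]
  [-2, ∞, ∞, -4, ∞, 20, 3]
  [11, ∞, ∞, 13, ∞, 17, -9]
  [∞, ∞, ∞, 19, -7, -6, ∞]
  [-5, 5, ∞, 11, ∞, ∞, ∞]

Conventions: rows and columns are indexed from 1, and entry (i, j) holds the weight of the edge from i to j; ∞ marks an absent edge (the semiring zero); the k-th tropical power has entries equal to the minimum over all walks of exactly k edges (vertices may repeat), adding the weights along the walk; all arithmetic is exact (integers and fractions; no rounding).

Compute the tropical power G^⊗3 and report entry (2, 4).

G^⊗2:
  [24, 8, ∞, ∞, 15, ∞, 8]
  [7, 17, ∞, 23, 35, 36, 10]
  [-10, 0, -8, 6, 11, 32, -9]
  [-6, -6, ∞, -8, 13, 14, -1]
  [-14, -4, ∞, 2, 10, 11, 16]
  [4, ∞, ∞, 6, -13, -12, -16]
  [7, -9, ∞, 7, 24, 31, 14]
G^⊗3:
  [3, 13, ∞, 19, 27, 32, 6]
  [5, 3, ∞, 19, 29, 30, 26]
  [-14, -14, -12, 2, 7, 26, -13]
  [-10, -10, ∞, -12, 7, 8, -5]
  [-2, -18, ∞, -2, 4, 5, 1]
  [-21, -11, ∞, -5, -19, -18, -22]
  [5, 3, ∞, 3, 10, 25, 3]
Key observation: the optimum is the walk 2->7->4->4, with weight 12 + 11 + (-4) = 19.
Optimal value attained by: walk 2->7->4->4.
Answer: (G^⊗3)[2][4] = 19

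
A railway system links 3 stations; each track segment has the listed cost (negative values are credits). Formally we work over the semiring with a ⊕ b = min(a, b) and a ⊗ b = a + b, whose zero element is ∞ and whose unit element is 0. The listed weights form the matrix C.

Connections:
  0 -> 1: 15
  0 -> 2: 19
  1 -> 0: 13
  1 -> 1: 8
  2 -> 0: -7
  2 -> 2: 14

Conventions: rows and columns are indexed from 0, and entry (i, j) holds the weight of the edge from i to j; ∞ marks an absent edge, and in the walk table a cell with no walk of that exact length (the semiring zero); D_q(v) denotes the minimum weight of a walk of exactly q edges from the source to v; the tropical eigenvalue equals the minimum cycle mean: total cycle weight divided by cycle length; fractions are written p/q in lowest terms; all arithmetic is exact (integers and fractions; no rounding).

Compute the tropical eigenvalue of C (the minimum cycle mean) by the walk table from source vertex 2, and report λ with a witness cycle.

q=0: [∞, ∞, 0]
q=1: [-7, ∞, 14]
q=2: [7, 8, 12]
q=3: [5, 16, 26]
Optimal cycle mean attained by: cycle 0->2->0, total 19 + (-7), length 2.
Answer: λ = 6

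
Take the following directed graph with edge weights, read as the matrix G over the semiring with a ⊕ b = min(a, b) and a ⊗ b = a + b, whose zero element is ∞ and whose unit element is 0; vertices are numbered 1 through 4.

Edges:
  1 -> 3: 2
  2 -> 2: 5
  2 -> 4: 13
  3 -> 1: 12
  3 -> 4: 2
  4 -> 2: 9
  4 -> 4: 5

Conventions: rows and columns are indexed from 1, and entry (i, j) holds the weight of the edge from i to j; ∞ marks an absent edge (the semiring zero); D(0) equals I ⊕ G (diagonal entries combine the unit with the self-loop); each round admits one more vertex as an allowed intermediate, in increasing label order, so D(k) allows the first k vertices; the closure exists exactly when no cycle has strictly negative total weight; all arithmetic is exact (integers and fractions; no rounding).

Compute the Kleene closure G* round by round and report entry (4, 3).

D(0):
  [0, ∞, 2, ∞]
  [∞, 0, ∞, 13]
  [12, ∞, 0, 2]
  [∞, 9, ∞, 0]
D(1):
  [0, ∞, 2, ∞]
  [∞, 0, ∞, 13]
  [12, ∞, 0, 2]
  [∞, 9, ∞, 0]
D(2):
  [0, ∞, 2, ∞]
  [∞, 0, ∞, 13]
  [12, ∞, 0, 2]
  [∞, 9, ∞, 0]
D(3):
  [0, ∞, 2, 4]
  [∞, 0, ∞, 13]
  [12, ∞, 0, 2]
  [∞, 9, ∞, 0]
D(4):
  [0, 13, 2, 4]
  [∞, 0, ∞, 13]
  [12, 11, 0, 2]
  [∞, 9, ∞, 0]
Answer: G*[4][3] = ∞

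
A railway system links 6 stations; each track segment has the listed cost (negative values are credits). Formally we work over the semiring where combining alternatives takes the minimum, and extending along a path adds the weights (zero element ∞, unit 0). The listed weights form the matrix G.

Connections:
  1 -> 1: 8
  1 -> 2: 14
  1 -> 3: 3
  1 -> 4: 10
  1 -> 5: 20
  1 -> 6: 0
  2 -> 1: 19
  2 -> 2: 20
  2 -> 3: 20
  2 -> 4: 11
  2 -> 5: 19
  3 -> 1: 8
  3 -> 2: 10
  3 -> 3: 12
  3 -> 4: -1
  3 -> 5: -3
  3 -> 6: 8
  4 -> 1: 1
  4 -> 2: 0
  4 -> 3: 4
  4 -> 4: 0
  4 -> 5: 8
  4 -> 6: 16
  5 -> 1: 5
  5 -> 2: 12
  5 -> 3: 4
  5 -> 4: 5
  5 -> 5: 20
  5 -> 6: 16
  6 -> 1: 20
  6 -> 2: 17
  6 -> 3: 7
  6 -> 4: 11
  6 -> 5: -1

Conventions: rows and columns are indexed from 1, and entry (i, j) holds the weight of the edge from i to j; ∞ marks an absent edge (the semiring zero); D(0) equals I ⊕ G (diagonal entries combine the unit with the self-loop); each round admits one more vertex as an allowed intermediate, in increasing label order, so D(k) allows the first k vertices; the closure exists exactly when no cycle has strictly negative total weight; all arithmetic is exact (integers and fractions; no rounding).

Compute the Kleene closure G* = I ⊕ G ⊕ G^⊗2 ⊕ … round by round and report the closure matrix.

D(0):
  [0, 14, 3, 10, 20, 0]
  [19, 0, 20, 11, 19, ∞]
  [8, 10, 0, -1, -3, 8]
  [1, 0, 4, 0, 8, 16]
  [5, 12, 4, 5, 0, 16]
  [20, 17, 7, 11, -1, 0]
D(1):
  [0, 14, 3, 10, 20, 0]
  [19, 0, 20, 11, 19, 19]
  [8, 10, 0, -1, -3, 8]
  [1, 0, 4, 0, 8, 1]
  [5, 12, 4, 5, 0, 5]
  [20, 17, 7, 11, -1, 0]
D(2):
  [0, 14, 3, 10, 20, 0]
  [19, 0, 20, 11, 19, 19]
  [8, 10, 0, -1, -3, 8]
  [1, 0, 4, 0, 8, 1]
  [5, 12, 4, 5, 0, 5]
  [20, 17, 7, 11, -1, 0]
D(3):
  [0, 13, 3, 2, 0, 0]
  [19, 0, 20, 11, 17, 19]
  [8, 10, 0, -1, -3, 8]
  [1, 0, 4, 0, 1, 1]
  [5, 12, 4, 3, 0, 5]
  [15, 17, 7, 6, -1, 0]
D(4):
  [0, 2, 3, 2, 0, 0]
  [12, 0, 15, 11, 12, 12]
  [0, -1, 0, -1, -3, 0]
  [1, 0, 4, 0, 1, 1]
  [4, 3, 4, 3, 0, 4]
  [7, 6, 7, 6, -1, 0]
D(5):
  [0, 2, 3, 2, 0, 0]
  [12, 0, 15, 11, 12, 12]
  [0, -1, 0, -1, -3, 0]
  [1, 0, 4, 0, 1, 1]
  [4, 3, 4, 3, 0, 4]
  [3, 2, 3, 2, -1, 0]
D(6):
  [0, 2, 3, 2, -1, 0]
  [12, 0, 15, 11, 11, 12]
  [0, -1, 0, -1, -3, 0]
  [1, 0, 4, 0, 0, 1]
  [4, 3, 4, 3, 0, 4]
  [3, 2, 3, 2, -1, 0]
Answer: G* = [[0, 2, 3, 2, -1, 0], [12, 0, 15, 11, 11, 12], [0, -1, 0, -1, -3, 0], [1, 0, 4, 0, 0, 1], [4, 3, 4, 3, 0, 4], [3, 2, 3, 2, -1, 0]]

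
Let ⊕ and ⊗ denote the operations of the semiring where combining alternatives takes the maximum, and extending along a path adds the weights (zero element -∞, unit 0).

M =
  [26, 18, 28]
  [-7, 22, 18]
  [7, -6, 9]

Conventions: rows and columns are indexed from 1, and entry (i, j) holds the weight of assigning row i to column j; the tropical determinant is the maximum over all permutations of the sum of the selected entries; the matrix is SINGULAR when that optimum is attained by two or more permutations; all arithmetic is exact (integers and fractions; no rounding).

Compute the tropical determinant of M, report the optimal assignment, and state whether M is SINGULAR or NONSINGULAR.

σ = (1, 2, 3): 26 + 22 + 9 = 57
σ = (1, 3, 2): 26 + 18 + (-6) = 38
σ = (2, 1, 3): 18 + (-7) + 9 = 20
σ = (2, 3, 1): 18 + 18 + 7 = 43
σ = (3, 1, 2): 28 + (-7) + (-6) = 15
σ = (3, 2, 1): 28 + 22 + 7 = 57
Optimal value attained by: σ = (1, 2, 3).
Answer: det⊕(M) = 57; verdict: SINGULAR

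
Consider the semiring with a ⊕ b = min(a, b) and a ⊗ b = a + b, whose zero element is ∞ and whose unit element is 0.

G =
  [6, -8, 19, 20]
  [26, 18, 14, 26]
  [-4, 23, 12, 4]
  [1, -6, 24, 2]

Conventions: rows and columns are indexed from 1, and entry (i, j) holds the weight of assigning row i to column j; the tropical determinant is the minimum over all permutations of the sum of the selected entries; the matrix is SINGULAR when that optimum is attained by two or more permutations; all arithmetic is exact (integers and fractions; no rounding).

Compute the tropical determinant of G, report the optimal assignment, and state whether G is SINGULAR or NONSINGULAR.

σ = (1, 2, 3, 4): 6 + 18 + 12 + 2 = 38
σ = (1, 2, 4, 3): 6 + 18 + 4 + 24 = 52
σ = (1, 3, 2, 4): 6 + 14 + 23 + 2 = 45
σ = (1, 3, 4, 2): 6 + 14 + 4 + (-6) = 18
σ = (1, 4, 2, 3): 6 + 26 + 23 + 24 = 79
σ = (1, 4, 3, 2): 6 + 26 + 12 + (-6) = 38
σ = (2, 1, 3, 4): (-8) + 26 + 12 + 2 = 32
σ = (2, 1, 4, 3): (-8) + 26 + 4 + 24 = 46
σ = (2, 3, 1, 4): (-8) + 14 + (-4) + 2 = 4
σ = (2, 3, 4, 1): (-8) + 14 + 4 + 1 = 11
σ = (2, 4, 1, 3): (-8) + 26 + (-4) + 24 = 38
σ = (2, 4, 3, 1): (-8) + 26 + 12 + 1 = 31
σ = (3, 1, 2, 4): 19 + 26 + 23 + 2 = 70
σ = (3, 1, 4, 2): 19 + 26 + 4 + (-6) = 43
σ = (3, 2, 1, 4): 19 + 18 + (-4) + 2 = 35
σ = (3, 2, 4, 1): 19 + 18 + 4 + 1 = 42
σ = (3, 4, 1, 2): 19 + 26 + (-4) + (-6) = 35
σ = (3, 4, 2, 1): 19 + 26 + 23 + 1 = 69
σ = (4, 1, 2, 3): 20 + 26 + 23 + 24 = 93
σ = (4, 1, 3, 2): 20 + 26 + 12 + (-6) = 52
σ = (4, 2, 1, 3): 20 + 18 + (-4) + 24 = 58
σ = (4, 2, 3, 1): 20 + 18 + 12 + 1 = 51
σ = (4, 3, 1, 2): 20 + 14 + (-4) + (-6) = 24
σ = (4, 3, 2, 1): 20 + 14 + 23 + 1 = 58
Optimal value attained by: σ = (2, 3, 1, 4).
Answer: det⊕(G) = 4; verdict: NONSINGULAR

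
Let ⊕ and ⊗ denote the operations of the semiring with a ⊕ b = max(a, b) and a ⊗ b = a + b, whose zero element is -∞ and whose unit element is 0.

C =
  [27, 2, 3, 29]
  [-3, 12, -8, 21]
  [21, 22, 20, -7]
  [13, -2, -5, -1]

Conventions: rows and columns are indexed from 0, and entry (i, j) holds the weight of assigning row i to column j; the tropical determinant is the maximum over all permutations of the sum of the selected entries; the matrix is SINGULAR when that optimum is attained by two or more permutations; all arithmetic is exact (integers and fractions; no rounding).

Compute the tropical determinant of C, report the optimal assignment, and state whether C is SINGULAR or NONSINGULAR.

σ = (0, 1, 2, 3): 27 + 12 + 20 + (-1) = 58
σ = (0, 1, 3, 2): 27 + 12 + (-7) + (-5) = 27
σ = (0, 2, 1, 3): 27 + (-8) + 22 + (-1) = 40
σ = (0, 2, 3, 1): 27 + (-8) + (-7) + (-2) = 10
σ = (0, 3, 1, 2): 27 + 21 + 22 + (-5) = 65
σ = (0, 3, 2, 1): 27 + 21 + 20 + (-2) = 66
σ = (1, 0, 2, 3): 2 + (-3) + 20 + (-1) = 18
σ = (1, 0, 3, 2): 2 + (-3) + (-7) + (-5) = -13
σ = (1, 2, 0, 3): 2 + (-8) + 21 + (-1) = 14
σ = (1, 2, 3, 0): 2 + (-8) + (-7) + 13 = 0
σ = (1, 3, 0, 2): 2 + 21 + 21 + (-5) = 39
σ = (1, 3, 2, 0): 2 + 21 + 20 + 13 = 56
σ = (2, 0, 1, 3): 3 + (-3) + 22 + (-1) = 21
σ = (2, 0, 3, 1): 3 + (-3) + (-7) + (-2) = -9
σ = (2, 1, 0, 3): 3 + 12 + 21 + (-1) = 35
σ = (2, 1, 3, 0): 3 + 12 + (-7) + 13 = 21
σ = (2, 3, 0, 1): 3 + 21 + 21 + (-2) = 43
σ = (2, 3, 1, 0): 3 + 21 + 22 + 13 = 59
σ = (3, 0, 1, 2): 29 + (-3) + 22 + (-5) = 43
σ = (3, 0, 2, 1): 29 + (-3) + 20 + (-2) = 44
σ = (3, 1, 0, 2): 29 + 12 + 21 + (-5) = 57
σ = (3, 1, 2, 0): 29 + 12 + 20 + 13 = 74
σ = (3, 2, 0, 1): 29 + (-8) + 21 + (-2) = 40
σ = (3, 2, 1, 0): 29 + (-8) + 22 + 13 = 56
Optimal value attained by: σ = (3, 1, 2, 0).
Answer: det⊕(C) = 74; verdict: NONSINGULAR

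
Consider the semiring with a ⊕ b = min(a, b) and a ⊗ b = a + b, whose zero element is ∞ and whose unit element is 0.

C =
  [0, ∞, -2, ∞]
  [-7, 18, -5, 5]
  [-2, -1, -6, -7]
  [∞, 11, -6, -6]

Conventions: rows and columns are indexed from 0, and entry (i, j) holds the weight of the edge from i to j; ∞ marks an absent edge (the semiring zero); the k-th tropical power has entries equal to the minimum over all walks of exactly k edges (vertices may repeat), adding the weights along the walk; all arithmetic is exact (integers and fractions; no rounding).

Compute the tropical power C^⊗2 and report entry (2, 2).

C^⊗2:
  [-4, -3, -8, -9]
  [-7, -6, -11, -12]
  [-8, -7, -13, -13]
  [-8, -7, -12, -13]
Key observation: the optimum is the walk 2->3->2, with weight (-7) + (-6) = -13.
Optimal value attained by: walk 2->3->2.
Answer: (C^⊗2)[2][2] = -13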